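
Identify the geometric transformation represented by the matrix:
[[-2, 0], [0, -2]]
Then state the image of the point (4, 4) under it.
uniform scaling by factor -2; image of (4, 4) is (-8, -8)

This is a diagonal matrix with equal entries -2, so it scales both axes by the same factor -2.
The matrix [[-2, 0], [0, -2]] represents: uniform scaling by factor -2.
Applying it to (4, 4): [-2·4 + 0·4, 0·4 + -2·4] = (-8, -8).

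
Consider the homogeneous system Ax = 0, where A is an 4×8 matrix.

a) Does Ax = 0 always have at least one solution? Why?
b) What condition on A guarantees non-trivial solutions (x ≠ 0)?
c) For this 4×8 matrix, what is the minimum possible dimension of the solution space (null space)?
a) Yes, x = 0 is always a solution. b) When A has linearly dependent columns (rank < n). c) Minimum nullity = 4.

a) x = 0 satisfies A·0 = 0, so the zero vector is always a solution.
b) Non-trivial solutions exist iff the columns of A are linearly dependent, equivalently rank(A) < n (the number of columns).
c) By rank-nullity, rank(A) + nullity(A) = n = 8. Since A has only 4 rows, rank(A) ≤ 4, so nullity(A) ≥ 8 - 4 = 4.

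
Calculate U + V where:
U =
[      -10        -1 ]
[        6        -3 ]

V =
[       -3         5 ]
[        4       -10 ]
U + V =
[      -13         4 ]
[       10       -13 ]

Matrix addition is elementwise: (U+V)[i][j] = U[i][j] + V[i][j].
  (U+V)[0][0] = (-10) + (-3) = -13
  (U+V)[0][1] = (-1) + (5) = 4
  (U+V)[1][0] = (6) + (4) = 10
  (U+V)[1][1] = (-3) + (-10) = -13
U + V =
[      -13         4 ]
[       10       -13 ]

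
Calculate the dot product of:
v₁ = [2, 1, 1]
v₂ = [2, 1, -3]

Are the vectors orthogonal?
2, No

The dot product is the sum of products of corresponding components.
v₁·v₂ = (2)*(2) + (1)*(1) + (1)*(-3) = 4 + 1 - 3 = 2.
Two vectors are orthogonal iff their dot product is 0; here the dot product is 2, so the vectors are not orthogonal.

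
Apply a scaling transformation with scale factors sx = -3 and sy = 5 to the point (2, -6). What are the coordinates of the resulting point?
(-6, -30)

Scaling matrix:
[[-3, 0], [0, 5]]
Result: (2 × -3, -6 × 5) = (-6, -30)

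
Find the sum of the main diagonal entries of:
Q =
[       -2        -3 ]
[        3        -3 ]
tr(Q) = -2 - 3 = -5

The trace of a square matrix is the sum of its diagonal entries.
Diagonal entries of Q: Q[0][0] = -2, Q[1][1] = -3.
tr(Q) = -2 - 3 = -5.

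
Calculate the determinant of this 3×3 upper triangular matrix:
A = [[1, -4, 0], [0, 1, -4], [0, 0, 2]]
2

The determinant of a triangular matrix is the product of its diagonal entries (the off-diagonal entries above the diagonal do not affect it).
det(A) = (1) * (1) * (2) = 2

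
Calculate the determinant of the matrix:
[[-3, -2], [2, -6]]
22

For a 2×2 matrix [[a, b], [c, d]], det = ad - bc
det = (-3)(-6) - (-2)(2) = 18 - -4 = 22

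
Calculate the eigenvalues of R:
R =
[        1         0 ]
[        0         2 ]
λ = 1, 2

Solve det(R - λI) = 0. For a 2×2 matrix the characteristic equation is λ² - (trace)λ + det = 0.
trace(R) = a + d = 1 + 2 = 3.
det(R) = a*d - b*c = (1)*(2) - (0)*(0) = 2 - 0 = 2.
Characteristic equation: λ² - (3)λ + (2) = 0.
Discriminant = (3)² - 4*(2) = 9 - 8 = 1.
λ = (3 ± √1) / 2 = (3 ± 1) / 2 = 1, 2.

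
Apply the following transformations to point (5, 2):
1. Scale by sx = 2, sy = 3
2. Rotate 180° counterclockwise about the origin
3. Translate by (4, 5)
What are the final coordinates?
(-6, -1)

Step 1: Scale → (10, 6)
Step 2: Rotate 180° → (-10, -6)
Step 3: Translate → (-6, -1)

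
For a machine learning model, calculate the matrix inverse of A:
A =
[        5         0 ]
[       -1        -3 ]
det(A) = -15
A⁻¹ =
[      1/5         0 ]
[    -1/15      -1/3 ]

For a 2×2 matrix A = [[a, b], [c, d]] with det(A) ≠ 0, A⁻¹ = (1/det(A)) * [[d, -b], [-c, a]].
det(A) = (5)*(-3) - (0)*(-1) = -15 - 0 = -15.
A⁻¹ = (1/-15) * [[-3, 0], [1, 5]].
Dividing each entry by -15 and reducing:
A⁻¹ =
[      1/5         0 ]
[    -1/15      -1/3 ]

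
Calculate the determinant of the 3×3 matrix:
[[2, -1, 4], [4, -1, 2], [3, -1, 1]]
-4

Expansion along first row:
det = 2·det([[-1,2],[-1,1]]) - -1·det([[4,2],[3,1]]) + 4·det([[4,-1],[3,-1]])
    = 2·(-1·1 - 2·-1) - -1·(4·1 - 2·3) + 4·(4·-1 - -1·3)
    = 2·1 - -1·-2 + 4·-1
    = 2 + -2 + -4 = -4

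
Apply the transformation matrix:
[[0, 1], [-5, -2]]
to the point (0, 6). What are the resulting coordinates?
(6, -12)

Matrix multiplication:
[[0, 1], [-5, -2]] × [0, 6]ᵀ
= [0×0 + 1×6, -5×0 + -2×6]ᵀ
= [6.0000, -12.0000]ᵀ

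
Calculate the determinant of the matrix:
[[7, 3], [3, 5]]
26

For a 2×2 matrix [[a, b], [c, d]], det = ad - bc
det = (7)(5) - (3)(3) = 35 - 9 = 26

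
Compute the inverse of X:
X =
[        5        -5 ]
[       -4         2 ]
det(X) = -10
X⁻¹ =
[     -1/5      -1/2 ]
[     -2/5      -1/2 ]

For a 2×2 matrix X = [[a, b], [c, d]] with det(X) ≠ 0, X⁻¹ = (1/det(X)) * [[d, -b], [-c, a]].
det(X) = (5)*(2) - (-5)*(-4) = 10 - 20 = -10.
X⁻¹ = (1/-10) * [[2, 5], [4, 5]].
Dividing each entry by -10 and reducing:
X⁻¹ =
[     -1/5      -1/2 ]
[     -2/5      -1/2 ]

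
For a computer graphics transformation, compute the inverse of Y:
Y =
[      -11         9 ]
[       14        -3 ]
det(Y) = -93
Y⁻¹ =
[     1/31      3/31 ]
[    14/93     11/93 ]

For a 2×2 matrix Y = [[a, b], [c, d]] with det(Y) ≠ 0, Y⁻¹ = (1/det(Y)) * [[d, -b], [-c, a]].
det(Y) = (-11)*(-3) - (9)*(14) = 33 - 126 = -93.
Y⁻¹ = (1/-93) * [[-3, -9], [-14, -11]].
Dividing each entry by -93 and reducing:
Y⁻¹ =
[     1/31      3/31 ]
[    14/93     11/93 ]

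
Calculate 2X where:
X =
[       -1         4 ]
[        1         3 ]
2X =
[       -2         8 ]
[        2         6 ]

Scalar multiplication is elementwise: (2X)[i][j] = 2 * X[i][j].
  (2X)[0][0] = 2 * (-1) = -2
  (2X)[0][1] = 2 * (4) = 8
  (2X)[1][0] = 2 * (1) = 2
  (2X)[1][1] = 2 * (3) = 6
2X =
[       -2         8 ]
[        2         6 ]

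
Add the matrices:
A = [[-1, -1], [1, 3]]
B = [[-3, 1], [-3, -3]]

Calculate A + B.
[[-4, 0], [-2, 0]]

Add corresponding elements:
(-1)+(-3)=-4
(-1)+(1)=0
(1)+(-3)=-2
(3)+(-3)=0
A + B = [[-4, 0], [-2, 0]]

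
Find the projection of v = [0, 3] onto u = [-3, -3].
[3/2, 3/2]

The projection of v onto u is proj_u(v) = ((v·u) / (u·u)) · u.
v·u = (0)*(-3) + (3)*(-3) = -9.
u·u = (-3)*(-3) + (-3)*(-3) = 18.
coefficient = -9 / 18 = -1/2.
proj_u(v) = -1/2 · [-3, -3] = [3/2, 3/2].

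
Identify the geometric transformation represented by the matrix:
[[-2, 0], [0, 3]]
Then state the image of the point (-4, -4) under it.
non-uniform scaling by (-2, 3); image of (-4, -4) is (8, -12)

This is diagonal with distinct entries, so it scales the x-axis by -2 and the y-axis by 3.
The matrix [[-2, 0], [0, 3]] represents: non-uniform scaling by (-2, 3).
Applying it to (-4, -4): [-2·-4 + 0·-4, 0·-4 + 3·-4] = (8, -12).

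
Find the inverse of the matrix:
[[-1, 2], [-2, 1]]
[[1/3, -2/3], [2/3, -1/3]]

For [[a,b],[c,d]], inverse = (1/det)·[[d,-b],[-c,a]]
det = -1·1 - 2·-2 = 3
Inverse = (1/3)·[[1, -2], [2, -1]]
        = [[1/3, -2/3], [2/3, -1/3]]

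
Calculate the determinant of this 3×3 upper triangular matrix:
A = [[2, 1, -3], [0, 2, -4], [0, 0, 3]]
12

The determinant of a triangular matrix is the product of its diagonal entries (the off-diagonal entries above the diagonal do not affect it).
det(A) = (2) * (2) * (3) = 12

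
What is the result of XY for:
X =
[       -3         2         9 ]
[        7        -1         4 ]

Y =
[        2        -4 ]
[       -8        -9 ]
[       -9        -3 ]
XY =
[     -103       -33 ]
[      -14       -31 ]

Matrix multiplication: (XY)[i][j] = sum over k of X[i][k] * Y[k][j].
  (XY)[0][0] = (-3)*(2) + (2)*(-8) + (9)*(-9) = -103
  (XY)[0][1] = (-3)*(-4) + (2)*(-9) + (9)*(-3) = -33
  (XY)[1][0] = (7)*(2) + (-1)*(-8) + (4)*(-9) = -14
  (XY)[1][1] = (7)*(-4) + (-1)*(-9) + (4)*(-3) = -31
XY =
[     -103       -33 ]
[      -14       -31 ]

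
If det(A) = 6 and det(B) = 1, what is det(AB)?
6

Use the multiplicative property of determinants: det(AB) = det(A)*det(B).
det(AB) = (6)*(1) = 6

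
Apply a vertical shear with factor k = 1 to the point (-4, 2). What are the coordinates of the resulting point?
(-4, -2)

Shear matrix for vertical shear with factor k = 1:
[[1, 0], [1, 1]]
Result: (-4, 2) → (-4, -2)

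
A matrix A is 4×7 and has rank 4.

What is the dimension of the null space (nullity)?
3

The rank-nullity theorem for an m×n matrix states:
rank(A) + nullity(A) = n (the number of columns).
Here n = 7 and rank(A) = 4, so nullity(A) = 7 - 4 = 3.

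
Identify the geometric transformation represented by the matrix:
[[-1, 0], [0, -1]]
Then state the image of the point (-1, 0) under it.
rotation by 180° (or reflection through origin); image of (-1, 0) is (1, 0)

This matches the form [[cos θ, -sin θ], [sin θ, cos θ]] of a rotation matrix; reading off cos θ and sin θ gives the angle.
The matrix [[-1, 0], [0, -1]] represents: rotation by 180° (or reflection through origin).
Applying it to (-1, 0): [-1·-1 + 0·0, 0·-1 + -1·0] = (1, 0).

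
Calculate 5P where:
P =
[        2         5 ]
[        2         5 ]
5P =
[       10        25 ]
[       10        25 ]

Scalar multiplication is elementwise: (5P)[i][j] = 5 * P[i][j].
  (5P)[0][0] = 5 * (2) = 10
  (5P)[0][1] = 5 * (5) = 25
  (5P)[1][0] = 5 * (2) = 10
  (5P)[1][1] = 5 * (5) = 25
5P =
[       10        25 ]
[       10        25 ]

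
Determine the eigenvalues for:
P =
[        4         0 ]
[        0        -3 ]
λ = -3, 4

Solve det(P - λI) = 0. For a 2×2 matrix the characteristic equation is λ² - (trace)λ + det = 0.
trace(P) = a + d = 4 - 3 = 1.
det(P) = a*d - b*c = (4)*(-3) - (0)*(0) = -12 - 0 = -12.
Characteristic equation: λ² - (1)λ + (-12) = 0.
Discriminant = (1)² - 4*(-12) = 1 + 48 = 49.
λ = (1 ± √49) / 2 = (1 ± 7) / 2 = -3, 4.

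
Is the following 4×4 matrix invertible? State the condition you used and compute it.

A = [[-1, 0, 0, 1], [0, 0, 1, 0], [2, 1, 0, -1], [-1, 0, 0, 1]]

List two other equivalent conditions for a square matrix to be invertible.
No, not invertible; det(A) = 0 (two rows are equal, so the rows are linearly dependent). Equivalent conditions (failing for this A): rank(A) < 4; Ax = 0 has non-trivial solutions; 0 is an eigenvalue; the columns are linearly dependent.

To check invertibility, compute det(A).
In this matrix, row 0 and the last row are identical, so one row is a scalar multiple of another and the rows are linearly dependent.
A matrix with linearly dependent rows has det = 0 and is not invertible.
Equivalent failed conditions:
- rank(A) < 4.
- Ax = 0 has non-trivial solutions.
- 0 is an eigenvalue.
- The columns are linearly dependent.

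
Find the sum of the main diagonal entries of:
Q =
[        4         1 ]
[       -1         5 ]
tr(Q) = 4 + 5 = 9

The trace of a square matrix is the sum of its diagonal entries.
Diagonal entries of Q: Q[0][0] = 4, Q[1][1] = 5.
tr(Q) = 4 + 5 = 9.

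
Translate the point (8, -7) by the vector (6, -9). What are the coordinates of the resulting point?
(14, -16)

Translation by (6, -9):
x' = 8 + 6 = 14
y' = -7 + -9 = -16
Homogeneous matrix: [[1, 0, 6], [0, 1, -9], [0, 0, 1]]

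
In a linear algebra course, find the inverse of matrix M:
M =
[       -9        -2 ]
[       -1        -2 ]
det(M) = 16
M⁻¹ =
[     -1/8       1/8 ]
[     1/16     -9/16 ]

For a 2×2 matrix M = [[a, b], [c, d]] with det(M) ≠ 0, M⁻¹ = (1/det(M)) * [[d, -b], [-c, a]].
det(M) = (-9)*(-2) - (-2)*(-1) = 18 - 2 = 16.
M⁻¹ = (1/16) * [[-2, 2], [1, -9]].
Dividing each entry by 16 and reducing:
M⁻¹ =
[     -1/8       1/8 ]
[     1/16     -9/16 ]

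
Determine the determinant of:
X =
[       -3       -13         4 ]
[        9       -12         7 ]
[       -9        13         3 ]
det(X) = 1587

Expand along row 0 (cofactor expansion): det(X) = a*(e*i - f*h) - b*(d*i - f*g) + c*(d*h - e*g), where the 3×3 is [[a, b, c], [d, e, f], [g, h, i]].
Minor M_00 = (-12)*(3) - (7)*(13) = -36 - 91 = -127.
Minor M_01 = (9)*(3) - (7)*(-9) = 27 + 63 = 90.
Minor M_02 = (9)*(13) - (-12)*(-9) = 117 - 108 = 9.
det(X) = (-3)*(-127) - (-13)*(90) + (4)*(9) = 381 + 1170 + 36 = 1587.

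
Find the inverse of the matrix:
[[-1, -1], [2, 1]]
[[1, 1], [-2, -1]]

For [[a,b],[c,d]], inverse = (1/det)·[[d,-b],[-c,a]]
det = -1·1 - -1·2 = 1
Inverse = (1/1)·[[1, 1], [-2, -1]]
        = [[1, 1], [-2, -1]]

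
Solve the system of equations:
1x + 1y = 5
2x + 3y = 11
x = 4, y = 1

Use elimination (row reduction):
Equation 1: 1x + 1y = 5.
Equation 2: 2x + 3y = 11.
Multiply Eq1 by 2 and Eq2 by 1: 2x + 2y = 10;  2x + 3y = 11.
Subtract: (1)y = 1, so y = 1.
Back-substitute into Eq1: 1x + 1*(1) = 5, so x = 4.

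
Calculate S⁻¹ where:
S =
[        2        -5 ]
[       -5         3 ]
det(S) = -19
S⁻¹ =
[    -3/19     -5/19 ]
[    -5/19     -2/19 ]

For a 2×2 matrix S = [[a, b], [c, d]] with det(S) ≠ 0, S⁻¹ = (1/det(S)) * [[d, -b], [-c, a]].
det(S) = (2)*(3) - (-5)*(-5) = 6 - 25 = -19.
S⁻¹ = (1/-19) * [[3, 5], [5, 2]].
Dividing each entry by -19 and reducing:
S⁻¹ =
[    -3/19     -5/19 ]
[    -5/19     -2/19 ]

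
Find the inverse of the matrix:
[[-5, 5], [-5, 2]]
[[2/15, -1/3], [1/3, -1/3]]

For [[a,b],[c,d]], inverse = (1/det)·[[d,-b],[-c,a]]
det = -5·2 - 5·-5 = 15
Inverse = (1/15)·[[2, -5], [5, -5]]
        = [[2/15, -1/3], [1/3, -1/3]]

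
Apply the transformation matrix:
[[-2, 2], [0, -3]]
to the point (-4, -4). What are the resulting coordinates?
(0, 12)

Matrix multiplication:
[[-2, 2], [0, -3]] × [-4, -4]ᵀ
= [-2×-4 + 2×-4, 0×-4 + -3×-4]ᵀ
= [0.0000, 12.0000]ᵀ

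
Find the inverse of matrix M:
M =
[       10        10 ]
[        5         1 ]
det(M) = -40
M⁻¹ =
[    -1/40       1/4 ]
[      1/8      -1/4 ]

For a 2×2 matrix M = [[a, b], [c, d]] with det(M) ≠ 0, M⁻¹ = (1/det(M)) * [[d, -b], [-c, a]].
det(M) = (10)*(1) - (10)*(5) = 10 - 50 = -40.
M⁻¹ = (1/-40) * [[1, -10], [-5, 10]].
Dividing each entry by -40 and reducing:
M⁻¹ =
[    -1/40       1/4 ]
[      1/8      -1/4 ]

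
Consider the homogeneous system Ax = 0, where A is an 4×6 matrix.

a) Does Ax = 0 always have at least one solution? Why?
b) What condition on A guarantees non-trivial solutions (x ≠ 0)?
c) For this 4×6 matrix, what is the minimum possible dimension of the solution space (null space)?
a) Yes, x = 0 is always a solution. b) When A has linearly dependent columns (rank < n). c) Minimum nullity = 2.

a) x = 0 satisfies A·0 = 0, so the zero vector is always a solution.
b) Non-trivial solutions exist iff the columns of A are linearly dependent, equivalently rank(A) < n (the number of columns).
c) By rank-nullity, rank(A) + nullity(A) = n = 6. Since A has only 4 rows, rank(A) ≤ 4, so nullity(A) ≥ 6 - 4 = 2.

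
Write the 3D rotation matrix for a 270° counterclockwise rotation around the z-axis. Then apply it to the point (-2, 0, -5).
R = [[0, 1, 0], [-1, 0, 0], [0, 0, 1]]; R·(-2, 0, -5) = (0, 2, -5)

Rotation matrix for 270° around z-axis:
cos(270°) = 0, sin(270°) = -1
R = [[0, 1, 0], [-1, 0, 0], [0, 0, 1]]
Apply to (-2, 0, -5): R·[-2, 0, -5]ᵀ = (0, 2, -5)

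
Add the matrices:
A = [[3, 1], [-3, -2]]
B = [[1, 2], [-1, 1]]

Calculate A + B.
[[4, 3], [-4, -1]]

Add corresponding elements:
(3)+(1)=4
(1)+(2)=3
(-3)+(-1)=-4
(-2)+(1)=-1
A + B = [[4, 3], [-4, -1]]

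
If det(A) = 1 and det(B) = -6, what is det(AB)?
-6

Use the multiplicative property of determinants: det(AB) = det(A)*det(B).
det(AB) = (1)*(-6) = -6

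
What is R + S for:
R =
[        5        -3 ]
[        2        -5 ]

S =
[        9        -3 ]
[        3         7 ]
R + S =
[       14        -6 ]
[        5         2 ]

Matrix addition is elementwise: (R+S)[i][j] = R[i][j] + S[i][j].
  (R+S)[0][0] = (5) + (9) = 14
  (R+S)[0][1] = (-3) + (-3) = -6
  (R+S)[1][0] = (2) + (3) = 5
  (R+S)[1][1] = (-5) + (7) = 2
R + S =
[       14        -6 ]
[        5         2 ]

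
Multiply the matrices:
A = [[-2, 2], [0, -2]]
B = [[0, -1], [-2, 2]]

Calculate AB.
[[-4, 6], [4, -4]]

Each entry (i,j) of AB = sum over k of A[i][k]*B[k][j].
(AB)[0][0] = (-2)*(0) + (2)*(-2) = -4
(AB)[0][1] = (-2)*(-1) + (2)*(2) = 6
(AB)[1][0] = (0)*(0) + (-2)*(-2) = 4
(AB)[1][1] = (0)*(-1) + (-2)*(2) = -4
AB = [[-4, 6], [4, -4]]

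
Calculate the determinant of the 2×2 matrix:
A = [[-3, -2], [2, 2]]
-2

For A = [[a, b], [c, d]], det(A) = a*d - b*c.
det(A) = (-3)*(2) - (-2)*(2) = -6 - -4 = -2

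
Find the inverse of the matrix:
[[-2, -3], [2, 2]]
[[1, 3/2], [-1, -1]]

For [[a,b],[c,d]], inverse = (1/det)·[[d,-b],[-c,a]]
det = -2·2 - -3·2 = 2
Inverse = (1/2)·[[2, 3], [-2, -2]]
        = [[1, 3/2], [-1, -1]]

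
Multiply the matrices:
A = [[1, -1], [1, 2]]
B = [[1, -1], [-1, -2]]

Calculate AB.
[[2, 1], [-1, -5]]

Each entry (i,j) of AB = sum over k of A[i][k]*B[k][j].
(AB)[0][0] = (1)*(1) + (-1)*(-1) = 2
(AB)[0][1] = (1)*(-1) + (-1)*(-2) = 1
(AB)[1][0] = (1)*(1) + (2)*(-1) = -1
(AB)[1][1] = (1)*(-1) + (2)*(-2) = -5
AB = [[2, 1], [-1, -5]]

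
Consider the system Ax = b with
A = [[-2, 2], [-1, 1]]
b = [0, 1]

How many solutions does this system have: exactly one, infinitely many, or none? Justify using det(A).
No solution

det(A) = (-2)*(1) - (2)*(-1) = 0, so A is singular.
The column space of A is span(column 1) = span([-2, -1]).
b = [0, 1] is not a scalar multiple of column 1, so b ∉ column space and the system is inconsistent — no solution.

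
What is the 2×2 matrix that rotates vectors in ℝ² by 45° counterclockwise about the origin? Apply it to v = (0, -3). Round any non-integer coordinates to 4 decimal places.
R = [[√2/2, -√2/2], [√2/2, √2/2]]; R·v = (2.1213, -2.1213)

A counterclockwise rotation by angle θ in ℝ² has matrix R(θ) = [[cos θ, -sin θ], [sin θ, cos θ]].
For θ = 45°: cos θ = √2/2, sin θ = √2/2.
R(45°) = [[√2/2, -√2/2], [√2/2, √2/2]].
R·v = [√2/2·0 + (-√2/2)·-3, √2/2·0 + √2/2·-3] = (2.1213, -2.1213).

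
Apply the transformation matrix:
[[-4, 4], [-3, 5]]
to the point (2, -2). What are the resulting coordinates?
(-16, -16)

Matrix multiplication:
[[-4, 4], [-3, 5]] × [2, -2]ᵀ
= [-4×2 + 4×-2, -3×2 + 5×-2]ᵀ
= [-16.0000, -16.0000]ᵀ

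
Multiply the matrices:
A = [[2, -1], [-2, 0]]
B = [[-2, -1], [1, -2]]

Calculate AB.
[[-5, 0], [4, 2]]

Each entry (i,j) of AB = sum over k of A[i][k]*B[k][j].
(AB)[0][0] = (2)*(-2) + (-1)*(1) = -5
(AB)[0][1] = (2)*(-1) + (-1)*(-2) = 0
(AB)[1][0] = (-2)*(-2) + (0)*(1) = 4
(AB)[1][1] = (-2)*(-1) + (0)*(-2) = 2
AB = [[-5, 0], [4, 2]]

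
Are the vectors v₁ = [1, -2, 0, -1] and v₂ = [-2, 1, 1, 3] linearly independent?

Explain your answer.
Yes, linearly independent

Two vectors are linearly dependent iff one is a scalar multiple of the other.
No single scalar k satisfies v₂ = k·v₁ (the ratios of corresponding entries disagree), so v₁ and v₂ are linearly independent.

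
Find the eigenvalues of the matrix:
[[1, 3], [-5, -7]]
λ = -4 and λ = -2

Characteristic equation: det(A - λI) = 0
λ² - (trace)λ + (det) = 0
λ² - (-6)λ + (8) = 0
λ² + 6λ + 8 = 0
Solving: λ = -4, -2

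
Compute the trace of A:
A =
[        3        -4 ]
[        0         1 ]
tr(A) = 3 + 1 = 4

The trace of a square matrix is the sum of its diagonal entries.
Diagonal entries of A: A[0][0] = 3, A[1][1] = 1.
tr(A) = 3 + 1 = 4.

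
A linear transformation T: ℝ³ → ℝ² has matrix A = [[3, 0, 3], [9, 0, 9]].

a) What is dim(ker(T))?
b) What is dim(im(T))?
dim(ker) = 2, dim(im) = 1

Observe that row 2 = 3 × row 1 (so the rows are linearly dependent).
Thus rank(A) = 1 (only one linearly independent row).
dim(im(T)) = rank(A) = 1.
By the rank-nullity theorem applied to T: ℝ³ → ℝ², rank(A) + nullity(A) = 3 (the domain dimension), so dim(ker(T)) = 3 - 1 = 2.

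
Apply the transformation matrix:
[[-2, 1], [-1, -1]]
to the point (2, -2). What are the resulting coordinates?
(-6, 0)

Matrix multiplication:
[[-2, 1], [-1, -1]] × [2, -2]ᵀ
= [-2×2 + 1×-2, -1×2 + -1×-2]ᵀ
= [-6.0000, 0.0000]ᵀ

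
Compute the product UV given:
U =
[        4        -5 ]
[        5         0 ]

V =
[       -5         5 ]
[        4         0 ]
UV =
[      -40        20 ]
[      -25        25 ]

Matrix multiplication: (UV)[i][j] = sum over k of U[i][k] * V[k][j].
  (UV)[0][0] = (4)*(-5) + (-5)*(4) = -40
  (UV)[0][1] = (4)*(5) + (-5)*(0) = 20
  (UV)[1][0] = (5)*(-5) + (0)*(4) = -25
  (UV)[1][1] = (5)*(5) + (0)*(0) = 25
UV =
[      -40        20 ]
[      -25        25 ]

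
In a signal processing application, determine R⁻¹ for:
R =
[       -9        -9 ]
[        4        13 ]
det(R) = -81
R⁻¹ =
[   -13/81      -1/9 ]
[     4/81       1/9 ]

For a 2×2 matrix R = [[a, b], [c, d]] with det(R) ≠ 0, R⁻¹ = (1/det(R)) * [[d, -b], [-c, a]].
det(R) = (-9)*(13) - (-9)*(4) = -117 + 36 = -81.
R⁻¹ = (1/-81) * [[13, 9], [-4, -9]].
Dividing each entry by -81 and reducing:
R⁻¹ =
[   -13/81      -1/9 ]
[     4/81       1/9 ]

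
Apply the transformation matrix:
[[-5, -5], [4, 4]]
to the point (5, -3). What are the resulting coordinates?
(-10, 8)

Matrix multiplication:
[[-5, -5], [4, 4]] × [5, -3]ᵀ
= [-5×5 + -5×-3, 4×5 + 4×-3]ᵀ
= [-10.0000, 8.0000]ᵀ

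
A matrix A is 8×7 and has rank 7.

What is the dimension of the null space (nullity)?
0

The rank-nullity theorem for an m×n matrix states:
rank(A) + nullity(A) = n (the number of columns).
Here n = 7 and rank(A) = 7, so nullity(A) = 7 - 7 = 0.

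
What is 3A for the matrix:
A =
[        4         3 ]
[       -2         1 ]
3A =
[       12         9 ]
[       -6         3 ]

Scalar multiplication is elementwise: (3A)[i][j] = 3 * A[i][j].
  (3A)[0][0] = 3 * (4) = 12
  (3A)[0][1] = 3 * (3) = 9
  (3A)[1][0] = 3 * (-2) = -6
  (3A)[1][1] = 3 * (1) = 3
3A =
[       12         9 ]
[       -6         3 ]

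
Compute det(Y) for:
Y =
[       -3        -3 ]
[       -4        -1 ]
det(Y) = -9

For a 2×2 matrix [[a, b], [c, d]], det = a*d - b*c.
det(Y) = (-3)*(-1) - (-3)*(-4) = 3 - 12 = -9.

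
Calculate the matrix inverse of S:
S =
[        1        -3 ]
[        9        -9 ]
det(S) = 18
S⁻¹ =
[     -1/2       1/6 ]
[     -1/2      1/18 ]

For a 2×2 matrix S = [[a, b], [c, d]] with det(S) ≠ 0, S⁻¹ = (1/det(S)) * [[d, -b], [-c, a]].
det(S) = (1)*(-9) - (-3)*(9) = -9 + 27 = 18.
S⁻¹ = (1/18) * [[-9, 3], [-9, 1]].
Dividing each entry by 18 and reducing:
S⁻¹ =
[     -1/2       1/6 ]
[     -1/2      1/18 ]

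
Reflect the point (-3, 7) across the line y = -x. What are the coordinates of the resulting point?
(-7, 3)

Reflection across line y = -x: (-3, 7) → (-7, 3)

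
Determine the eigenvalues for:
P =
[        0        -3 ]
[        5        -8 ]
λ = -5, -3

Solve det(P - λI) = 0. For a 2×2 matrix the characteristic equation is λ² - (trace)λ + det = 0.
trace(P) = a + d = 0 - 8 = -8.
det(P) = a*d - b*c = (0)*(-8) - (-3)*(5) = 0 + 15 = 15.
Characteristic equation: λ² - (-8)λ + (15) = 0.
Discriminant = (-8)² - 4*(15) = 64 - 60 = 4.
λ = (-8 ± √4) / 2 = (-8 ± 2) / 2 = -5, -3.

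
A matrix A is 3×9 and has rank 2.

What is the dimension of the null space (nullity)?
7

The rank-nullity theorem for an m×n matrix states:
rank(A) + nullity(A) = n (the number of columns).
Here n = 9 and rank(A) = 2, so nullity(A) = 9 - 2 = 7.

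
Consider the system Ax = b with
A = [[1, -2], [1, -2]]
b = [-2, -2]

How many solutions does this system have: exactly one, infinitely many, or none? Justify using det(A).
Infinitely many solutions

det(A) = (1)*(-2) - (-2)*(1) = 0, so A is singular (column 2 is -2 times column 1).
b = [-2, -2] = -2 * column 1 of A, so b lies in the column space of A.
A singular matrix whose right-hand side is in its column space gives a 1-parameter family of solutions — infinitely many.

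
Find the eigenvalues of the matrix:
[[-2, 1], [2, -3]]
λ = -4 and λ = -1

Characteristic equation: det(A - λI) = 0
λ² - (trace)λ + (det) = 0
λ² - (-5)λ + (4) = 0
λ² + 5λ + 4 = 0
Solving: λ = -4, -1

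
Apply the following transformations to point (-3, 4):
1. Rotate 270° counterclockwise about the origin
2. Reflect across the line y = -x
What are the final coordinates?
(-3, -4)

Step 1: Rotate 270° → (4, 3)
Step 2: Reflect across the line y = -x → (-3, -4)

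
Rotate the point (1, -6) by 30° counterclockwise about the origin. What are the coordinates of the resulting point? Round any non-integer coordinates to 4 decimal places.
(3.8660, -4.6962)

Rotation matrix R(θ) = [[cos θ, -sin θ], [sin θ, cos θ]]; for θ = 30°:
R = [[√3/2, -1/2], [1/2, √3/2]]
Result: R × [1, -6]ᵀ = [√3/2·1 + (-1/2)·-6, 1/2·1 + (√3/2)·-6]ᵀ = (3.8660, -4.6962)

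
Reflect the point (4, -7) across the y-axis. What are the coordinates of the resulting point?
(-4, -7)

Reflection across y-axis: (4, -7) → (-4, -7)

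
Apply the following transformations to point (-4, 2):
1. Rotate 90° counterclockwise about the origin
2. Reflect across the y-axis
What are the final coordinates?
(2, -4)

Step 1: Rotate 90° → (-2, -4)
Step 2: Reflect across the y-axis → (2, -4)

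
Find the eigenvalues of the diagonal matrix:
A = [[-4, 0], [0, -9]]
λ₁ = -4, λ₂ = -9

The characteristic polynomial of A is det(A - λI) = (-4 - λ)(-9 - λ) = 0.
The roots are λ = -4 and λ = -9, so the eigenvalues are the diagonal entries.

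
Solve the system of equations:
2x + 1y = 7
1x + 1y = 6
x = 1, y = 5

Use elimination (row reduction):
Equation 1: 2x + 1y = 7.
Equation 2: 1x + 1y = 6.
Multiply Eq1 by 1 and Eq2 by 2: 2x + 1y = 7;  2x + 2y = 12.
Subtract: (1)y = 5, so y = 5.
Back-substitute into Eq1: 2x + 1*(5) = 7, so x = 1.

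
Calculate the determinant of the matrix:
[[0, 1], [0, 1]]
0

For a 2×2 matrix [[a, b], [c, d]], det = ad - bc
det = (0)(1) - (1)(0) = 0 - 0 = 0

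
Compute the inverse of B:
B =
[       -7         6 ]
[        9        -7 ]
det(B) = -5
B⁻¹ =
[      7/5       6/5 ]
[      9/5       7/5 ]

For a 2×2 matrix B = [[a, b], [c, d]] with det(B) ≠ 0, B⁻¹ = (1/det(B)) * [[d, -b], [-c, a]].
det(B) = (-7)*(-7) - (6)*(9) = 49 - 54 = -5.
B⁻¹ = (1/-5) * [[-7, -6], [-9, -7]].
Dividing each entry by -5 and reducing:
B⁻¹ =
[      7/5       6/5 ]
[      9/5       7/5 ]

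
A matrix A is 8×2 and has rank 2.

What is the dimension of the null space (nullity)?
0

The rank-nullity theorem for an m×n matrix states:
rank(A) + nullity(A) = n (the number of columns).
Here n = 2 and rank(A) = 2, so nullity(A) = 2 - 2 = 0.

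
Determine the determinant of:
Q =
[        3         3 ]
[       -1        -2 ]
det(Q) = -3

For a 2×2 matrix [[a, b], [c, d]], det = a*d - b*c.
det(Q) = (3)*(-2) - (3)*(-1) = -6 + 3 = -3.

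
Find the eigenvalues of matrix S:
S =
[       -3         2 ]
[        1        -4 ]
λ = -5, -2

Solve det(S - λI) = 0. For a 2×2 matrix the characteristic equation is λ² - (trace)λ + det = 0.
trace(S) = a + d = -3 - 4 = -7.
det(S) = a*d - b*c = (-3)*(-4) - (2)*(1) = 12 - 2 = 10.
Characteristic equation: λ² - (-7)λ + (10) = 0.
Discriminant = (-7)² - 4*(10) = 49 - 40 = 9.
λ = (-7 ± √9) / 2 = (-7 ± 3) / 2 = -5, -2.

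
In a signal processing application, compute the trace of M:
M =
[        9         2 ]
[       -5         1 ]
tr(M) = 9 + 1 = 10

The trace of a square matrix is the sum of its diagonal entries.
Diagonal entries of M: M[0][0] = 9, M[1][1] = 1.
tr(M) = 9 + 1 = 10.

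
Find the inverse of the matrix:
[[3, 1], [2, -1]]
[[1/5, 1/5], [2/5, -3/5]]

For [[a,b],[c,d]], inverse = (1/det)·[[d,-b],[-c,a]]
det = 3·-1 - 1·2 = -5
Inverse = (1/-5)·[[-1, -1], [-2, 3]]
        = [[1/5, 1/5], [2/5, -3/5]]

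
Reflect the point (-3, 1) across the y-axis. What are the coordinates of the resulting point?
(3, 1)

Reflection across y-axis: (-3, 1) → (3, 1)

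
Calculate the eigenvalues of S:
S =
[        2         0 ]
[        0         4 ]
λ = 2, 4

Solve det(S - λI) = 0. For a 2×2 matrix the characteristic equation is λ² - (trace)λ + det = 0.
trace(S) = a + d = 2 + 4 = 6.
det(S) = a*d - b*c = (2)*(4) - (0)*(0) = 8 - 0 = 8.
Characteristic equation: λ² - (6)λ + (8) = 0.
Discriminant = (6)² - 4*(8) = 36 - 32 = 4.
λ = (6 ± √4) / 2 = (6 ± 2) / 2 = 2, 4.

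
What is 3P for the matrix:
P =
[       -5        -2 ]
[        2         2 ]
3P =
[      -15        -6 ]
[        6         6 ]

Scalar multiplication is elementwise: (3P)[i][j] = 3 * P[i][j].
  (3P)[0][0] = 3 * (-5) = -15
  (3P)[0][1] = 3 * (-2) = -6
  (3P)[1][0] = 3 * (2) = 6
  (3P)[1][1] = 3 * (2) = 6
3P =
[      -15        -6 ]
[        6         6 ]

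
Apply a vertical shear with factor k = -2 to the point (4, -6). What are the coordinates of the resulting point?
(4, -14)

Shear matrix for vertical shear with factor k = -2:
[[1, 0], [-2, 1]]
Result: (4, -6) → (4, -14)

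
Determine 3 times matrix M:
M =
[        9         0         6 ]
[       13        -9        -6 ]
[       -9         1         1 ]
3M =
[       27         0        18 ]
[       39       -27       -18 ]
[      -27         3         3 ]

Scalar multiplication is elementwise: (3M)[i][j] = 3 * M[i][j].
  (3M)[0][0] = 3 * (9) = 27
  (3M)[0][1] = 3 * (0) = 0
  (3M)[0][2] = 3 * (6) = 18
  (3M)[1][0] = 3 * (13) = 39
  (3M)[1][1] = 3 * (-9) = -27
  (3M)[1][2] = 3 * (-6) = -18
  (3M)[2][0] = 3 * (-9) = -27
  (3M)[2][1] = 3 * (1) = 3
  (3M)[2][2] = 3 * (1) = 3
3M =
[       27         0        18 ]
[       39       -27       -18 ]
[      -27         3         3 ]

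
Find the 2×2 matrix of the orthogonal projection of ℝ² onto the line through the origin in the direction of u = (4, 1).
[[16/17, 4/17], [4/17, 1/17]]

The orthogonal projection onto the line spanned by a nonzero vector u = (a, b) has matrix P = (u uᵀ) / (uᵀ u) = (1/(a² + b²)) · [[a², ab], [ab, b²]].
Here u = (4, 1), so a² + b² = 16 + 1 = 17.
P = (1/17) · [[16, 4], [4, 1]] = [[16/17, 4/17], [4/17, 1/17]].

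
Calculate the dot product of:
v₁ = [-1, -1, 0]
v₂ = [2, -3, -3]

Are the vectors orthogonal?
1, No

The dot product is the sum of products of corresponding components.
v₁·v₂ = (-1)*(2) + (-1)*(-3) + (0)*(-3) = -2 + 3 + 0 = 1.
Two vectors are orthogonal iff their dot product is 0; here the dot product is 1, so the vectors are not orthogonal.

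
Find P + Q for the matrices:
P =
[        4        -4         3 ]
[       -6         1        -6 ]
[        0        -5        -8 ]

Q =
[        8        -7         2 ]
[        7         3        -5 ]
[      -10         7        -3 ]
P + Q =
[       12       -11         5 ]
[        1         4       -11 ]
[      -10         2       -11 ]

Matrix addition is elementwise: (P+Q)[i][j] = P[i][j] + Q[i][j].
  (P+Q)[0][0] = (4) + (8) = 12
  (P+Q)[0][1] = (-4) + (-7) = -11
  (P+Q)[0][2] = (3) + (2) = 5
  (P+Q)[1][0] = (-6) + (7) = 1
  (P+Q)[1][1] = (1) + (3) = 4
  (P+Q)[1][2] = (-6) + (-5) = -11
  (P+Q)[2][0] = (0) + (-10) = -10
  (P+Q)[2][1] = (-5) + (7) = 2
  (P+Q)[2][2] = (-8) + (-3) = -11
P + Q =
[       12       -11         5 ]
[        1         4       -11 ]
[      -10         2       -11 ]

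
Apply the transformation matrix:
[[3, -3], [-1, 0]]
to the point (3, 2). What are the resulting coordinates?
(3, -3)

Matrix multiplication:
[[3, -3], [-1, 0]] × [3, 2]ᵀ
= [3×3 + -3×2, -1×3 + 0×2]ᵀ
= [3.0000, -3.0000]ᵀ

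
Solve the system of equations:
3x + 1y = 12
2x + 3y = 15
x = 3, y = 3

Use elimination (row reduction):
Equation 1: 3x + 1y = 12.
Equation 2: 2x + 3y = 15.
Multiply Eq1 by 2 and Eq2 by 3: 6x + 2y = 24;  6x + 9y = 45.
Subtract: (7)y = 21, so y = 3.
Back-substitute into Eq1: 3x + 1*(3) = 12, so x = 3.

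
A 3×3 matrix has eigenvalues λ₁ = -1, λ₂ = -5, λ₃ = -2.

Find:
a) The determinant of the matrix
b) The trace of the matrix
det = -10, trace = -8

Two standard eigenvalue identities:
- det(A) equals the product of the eigenvalues (counted with multiplicity).
- trace(A) equals the sum of the eigenvalues.
det(A) = (-1)*(-5)*(-2) = -10.
trace(A) = -1 - 5 - 2 = -8.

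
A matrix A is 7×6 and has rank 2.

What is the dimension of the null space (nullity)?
4

The rank-nullity theorem for an m×n matrix states:
rank(A) + nullity(A) = n (the number of columns).
Here n = 6 and rank(A) = 2, so nullity(A) = 6 - 2 = 4.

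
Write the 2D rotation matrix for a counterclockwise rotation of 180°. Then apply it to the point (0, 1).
R = [[-1, 0], [0, -1]]; R·(0, 1) = (0, -1)

Rotation matrix formula: R(θ) = [[cos θ, -sin θ], [sin θ, cos θ]]
For θ = 180°:
cos(180°) = -1
sin(180°) = 0
R = [[-1, 0], [0, -1]]
Apply to (0, 1): [-1·0 + (0)·1, 0·0 + -1·1] = (0, -1)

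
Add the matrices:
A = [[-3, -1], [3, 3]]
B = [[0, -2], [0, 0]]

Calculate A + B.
[[-3, -3], [3, 3]]

Add corresponding elements:
(-3)+(0)=-3
(-1)+(-2)=-3
(3)+(0)=3
(3)+(0)=3
A + B = [[-3, -3], [3, 3]]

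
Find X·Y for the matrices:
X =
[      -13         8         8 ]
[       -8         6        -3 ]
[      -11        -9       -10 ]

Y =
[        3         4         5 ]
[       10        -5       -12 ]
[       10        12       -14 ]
XY =
[      121         4      -273 ]
[        6       -98       -70 ]
[     -223      -119       193 ]

Matrix multiplication: (XY)[i][j] = sum over k of X[i][k] * Y[k][j].
  (XY)[0][0] = (-13)*(3) + (8)*(10) + (8)*(10) = 121
  (XY)[0][1] = (-13)*(4) + (8)*(-5) + (8)*(12) = 4
  (XY)[0][2] = (-13)*(5) + (8)*(-12) + (8)*(-14) = -273
  (XY)[1][0] = (-8)*(3) + (6)*(10) + (-3)*(10) = 6
  (XY)[1][1] = (-8)*(4) + (6)*(-5) + (-3)*(12) = -98
  (XY)[1][2] = (-8)*(5) + (6)*(-12) + (-3)*(-14) = -70
  (XY)[2][0] = (-11)*(3) + (-9)*(10) + (-10)*(10) = -223
  (XY)[2][1] = (-11)*(4) + (-9)*(-5) + (-10)*(12) = -119
  (XY)[2][2] = (-11)*(5) + (-9)*(-12) + (-10)*(-14) = 193
XY =
[      121         4      -273 ]
[        6       -98       -70 ]
[     -223      -119       193 ]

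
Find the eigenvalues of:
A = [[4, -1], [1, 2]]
λ = 3, 3

Solve det(A - λI) = 0. For a 2×2 matrix this is λ² - (trace)λ + det = 0.
trace(A) = 4 + 2 = 6.
det(A) = (4)*(2) - (-1)*(1) = 8 + 1 = 9.
Characteristic equation: λ² - (6)λ + (9) = 0.
Discriminant: (6)² - 4*(9) = 36 - 36 = 0.
Roots: λ = (6 ± √0) / 2 = 3, 3.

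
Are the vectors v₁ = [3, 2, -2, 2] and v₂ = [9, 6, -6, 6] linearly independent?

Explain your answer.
No, linearly dependent (v₂ = 3·v₁)

Check whether there is a scalar k with v₂ = k·v₁.
Comparing components, k = 3 satisfies 3·[3, 2, -2, 2] = [9, 6, -6, 6].
Since v₂ is a scalar multiple of v₁, the two vectors are linearly dependent.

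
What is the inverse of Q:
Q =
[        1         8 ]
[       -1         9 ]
det(Q) = 17
Q⁻¹ =
[     9/17     -8/17 ]
[     1/17      1/17 ]

For a 2×2 matrix Q = [[a, b], [c, d]] with det(Q) ≠ 0, Q⁻¹ = (1/det(Q)) * [[d, -b], [-c, a]].
det(Q) = (1)*(9) - (8)*(-1) = 9 + 8 = 17.
Q⁻¹ = (1/17) * [[9, -8], [1, 1]].
Dividing each entry by 17 and reducing:
Q⁻¹ =
[     9/17     -8/17 ]
[     1/17      1/17 ]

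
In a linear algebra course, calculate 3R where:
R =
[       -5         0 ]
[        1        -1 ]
3R =
[      -15         0 ]
[        3        -3 ]

Scalar multiplication is elementwise: (3R)[i][j] = 3 * R[i][j].
  (3R)[0][0] = 3 * (-5) = -15
  (3R)[0][1] = 3 * (0) = 0
  (3R)[1][0] = 3 * (1) = 3
  (3R)[1][1] = 3 * (-1) = -3
3R =
[      -15         0 ]
[        3        -3 ]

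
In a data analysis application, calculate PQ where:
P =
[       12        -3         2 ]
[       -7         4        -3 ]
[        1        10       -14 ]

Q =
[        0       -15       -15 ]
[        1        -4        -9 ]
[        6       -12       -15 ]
PQ =
[        9      -192      -183 ]
[      -14       125       114 ]
[      -74       113       105 ]

Matrix multiplication: (PQ)[i][j] = sum over k of P[i][k] * Q[k][j].
  (PQ)[0][0] = (12)*(0) + (-3)*(1) + (2)*(6) = 9
  (PQ)[0][1] = (12)*(-15) + (-3)*(-4) + (2)*(-12) = -192
  (PQ)[0][2] = (12)*(-15) + (-3)*(-9) + (2)*(-15) = -183
  (PQ)[1][0] = (-7)*(0) + (4)*(1) + (-3)*(6) = -14
  (PQ)[1][1] = (-7)*(-15) + (4)*(-4) + (-3)*(-12) = 125
  (PQ)[1][2] = (-7)*(-15) + (4)*(-9) + (-3)*(-15) = 114
  (PQ)[2][0] = (1)*(0) + (10)*(1) + (-14)*(6) = -74
  (PQ)[2][1] = (1)*(-15) + (10)*(-4) + (-14)*(-12) = 113
  (PQ)[2][2] = (1)*(-15) + (10)*(-9) + (-14)*(-15) = 105
PQ =
[        9      -192      -183 ]
[      -14       125       114 ]
[      -74       113       105 ]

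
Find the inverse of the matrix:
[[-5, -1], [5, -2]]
[[-2/15, 1/15], [-1/3, -1/3]]

For [[a,b],[c,d]], inverse = (1/det)·[[d,-b],[-c,a]]
det = -5·-2 - -1·5 = 15
Inverse = (1/15)·[[-2, 1], [-5, -5]]
        = [[-2/15, 1/15], [-1/3, -1/3]]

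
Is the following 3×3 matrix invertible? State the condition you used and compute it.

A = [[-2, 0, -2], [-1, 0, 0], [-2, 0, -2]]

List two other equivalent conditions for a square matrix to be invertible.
No, not invertible; det(A) = 0 (two rows are equal, so the rows are linearly dependent). Equivalent conditions (failing for this A): rank(A) < 3; Ax = 0 has non-trivial solutions; 0 is an eigenvalue; the columns are linearly dependent.

To check invertibility, compute det(A).
In this matrix, row 0 and the last row are identical, so one row is a scalar multiple of another and the rows are linearly dependent.
A matrix with linearly dependent rows has det = 0 and is not invertible.
Equivalent failed conditions:
- rank(A) < 3.
- Ax = 0 has non-trivial solutions.
- 0 is an eigenvalue.
- The columns are linearly dependent.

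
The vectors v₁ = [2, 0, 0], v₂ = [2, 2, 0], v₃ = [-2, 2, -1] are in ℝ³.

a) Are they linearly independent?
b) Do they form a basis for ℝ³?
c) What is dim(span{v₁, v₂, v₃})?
Yes independent, yes basis, dim = 3

Stack v₁, v₂, v₃ as rows of a 3×3 matrix.
[[2, 0, 0]; [2, 2, 0]; [-2, 2, -1]] is already lower triangular with nonzero diagonal entries (2, 2, -1), so its determinant is the product of the diagonal entries, det = (2)·(2)·(-1) = -4 ≠ 0, and the rows are linearly independent.
Three linearly independent vectors in ℝ³ form a basis for ℝ³, so dim(span{v₁,v₂,v₃}) = 3.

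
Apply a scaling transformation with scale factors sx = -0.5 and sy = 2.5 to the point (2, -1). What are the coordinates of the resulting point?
(-1.0, -2.5)

Scaling matrix:
[[-0.50, 0], [0, 2.50]]
Result: (2 × -0.5, -1 × 2.5) = (-1.0, -2.5)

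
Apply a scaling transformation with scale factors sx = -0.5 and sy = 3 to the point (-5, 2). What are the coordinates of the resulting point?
(2.5, 6)

Scaling matrix:
[[-0.50, 0], [0, 3]]
Result: (-5 × -0.5, 2 × 3) = (2.5, 6)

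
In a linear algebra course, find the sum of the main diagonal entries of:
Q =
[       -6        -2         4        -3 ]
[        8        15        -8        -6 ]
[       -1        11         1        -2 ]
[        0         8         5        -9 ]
tr(Q) = -6 + 15 + 1 - 9 = 1

The trace of a square matrix is the sum of its diagonal entries.
Diagonal entries of Q: Q[0][0] = -6, Q[1][1] = 15, Q[2][2] = 1, Q[3][3] = -9.
tr(Q) = -6 + 15 + 1 - 9 = 1.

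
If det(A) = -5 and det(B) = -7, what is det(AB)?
35

Use the multiplicative property of determinants: det(AB) = det(A)*det(B).
det(AB) = (-5)*(-7) = 35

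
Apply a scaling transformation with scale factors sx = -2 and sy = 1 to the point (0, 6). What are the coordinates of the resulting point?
(0, 6)

Scaling matrix:
[[-2, 0], [0, 1]]
Result: (0 × -2, 6 × 1) = (0, 6)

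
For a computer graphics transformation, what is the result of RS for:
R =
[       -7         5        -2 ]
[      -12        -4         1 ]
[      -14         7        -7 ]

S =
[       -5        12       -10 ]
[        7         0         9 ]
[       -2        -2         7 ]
RS =
[       74       -80       101 ]
[       30      -146        91 ]
[      133      -154       154 ]

Matrix multiplication: (RS)[i][j] = sum over k of R[i][k] * S[k][j].
  (RS)[0][0] = (-7)*(-5) + (5)*(7) + (-2)*(-2) = 74
  (RS)[0][1] = (-7)*(12) + (5)*(0) + (-2)*(-2) = -80
  (RS)[0][2] = (-7)*(-10) + (5)*(9) + (-2)*(7) = 101
  (RS)[1][0] = (-12)*(-5) + (-4)*(7) + (1)*(-2) = 30
  (RS)[1][1] = (-12)*(12) + (-4)*(0) + (1)*(-2) = -146
  (RS)[1][2] = (-12)*(-10) + (-4)*(9) + (1)*(7) = 91
  (RS)[2][0] = (-14)*(-5) + (7)*(7) + (-7)*(-2) = 133
  (RS)[2][1] = (-14)*(12) + (7)*(0) + (-7)*(-2) = -154
  (RS)[2][2] = (-14)*(-10) + (7)*(9) + (-7)*(7) = 154
RS =
[       74       -80       101 ]
[       30      -146        91 ]
[      133      -154       154 ]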